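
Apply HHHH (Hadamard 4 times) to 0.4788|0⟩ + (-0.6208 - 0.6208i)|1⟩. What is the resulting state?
0.4788|0⟩ + (-0.6208 - 0.6208i)|1⟩

H² = I, so an even number of Hadamards cancels: H^4 = I and the state is unchanged.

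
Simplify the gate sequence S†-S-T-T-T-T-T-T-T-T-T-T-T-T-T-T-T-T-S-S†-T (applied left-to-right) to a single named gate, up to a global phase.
T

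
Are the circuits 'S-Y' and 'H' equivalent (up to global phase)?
No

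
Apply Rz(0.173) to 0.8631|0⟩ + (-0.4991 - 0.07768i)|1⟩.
(0.8599 - 0.07457i)|0⟩ + (-0.4905 - 0.1205i)|1⟩

Rz(0.173) = [[e^(−iθ/2), 0], [0, e^(iθ/2)]] with e^(±iθ/2) = cos(θ/2) ± i·sin(θ/2); θ = 0.173, cos(θ/2) ≈ 0.996261, sin(θ/2) ≈ 0.0863922.
With a = amp(|0⟩) = 0.8631 and b = amp(|1⟩) = (-0.4991 - 0.07768i):
new amp(|0⟩) = (0.996261 - 0.0863922i)·a = (0.8599 - 0.07457i)
new amp(|1⟩) = (0.996261 + 0.0863922i)·b = (-0.4905 - 0.1205i)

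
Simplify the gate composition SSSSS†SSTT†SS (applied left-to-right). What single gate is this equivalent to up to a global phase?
S†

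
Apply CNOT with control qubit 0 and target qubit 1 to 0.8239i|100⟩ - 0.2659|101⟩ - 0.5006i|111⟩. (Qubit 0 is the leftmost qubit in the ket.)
-0.5006i|101⟩ + 0.8239i|110⟩ - 0.2659|111⟩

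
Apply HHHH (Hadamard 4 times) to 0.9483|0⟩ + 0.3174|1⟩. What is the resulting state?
0.9483|0⟩ + 0.3174|1⟩

H² = I, so an even number of Hadamards cancels: H^4 = I and the state is unchanged.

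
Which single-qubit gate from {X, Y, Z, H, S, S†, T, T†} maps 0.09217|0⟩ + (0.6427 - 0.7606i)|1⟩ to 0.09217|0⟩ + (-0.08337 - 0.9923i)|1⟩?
T†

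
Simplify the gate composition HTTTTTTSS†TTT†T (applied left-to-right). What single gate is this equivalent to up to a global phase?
H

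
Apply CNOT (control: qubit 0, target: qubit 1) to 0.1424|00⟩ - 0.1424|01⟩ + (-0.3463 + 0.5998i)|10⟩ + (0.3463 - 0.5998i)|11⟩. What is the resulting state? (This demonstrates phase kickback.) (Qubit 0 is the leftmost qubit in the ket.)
0.1424|00⟩ - 0.1424|01⟩ + (0.3463 - 0.5998i)|10⟩ + (-0.3463 + 0.5998i)|11⟩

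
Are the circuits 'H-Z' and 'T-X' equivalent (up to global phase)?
No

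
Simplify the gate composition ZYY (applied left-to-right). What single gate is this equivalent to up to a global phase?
Z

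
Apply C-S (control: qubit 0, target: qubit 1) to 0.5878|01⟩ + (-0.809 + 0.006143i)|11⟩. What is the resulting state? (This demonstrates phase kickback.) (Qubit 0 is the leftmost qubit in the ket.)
0.5878|01⟩ + (-0.006143 - 0.809i)|11⟩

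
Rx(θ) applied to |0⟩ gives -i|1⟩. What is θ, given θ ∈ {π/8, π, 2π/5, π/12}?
π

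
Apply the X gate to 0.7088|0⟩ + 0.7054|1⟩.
0.7054|0⟩ + 0.7088|1⟩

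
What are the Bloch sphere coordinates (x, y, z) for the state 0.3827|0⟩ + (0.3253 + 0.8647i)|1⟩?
(0.249, 0.6618, -0.7071)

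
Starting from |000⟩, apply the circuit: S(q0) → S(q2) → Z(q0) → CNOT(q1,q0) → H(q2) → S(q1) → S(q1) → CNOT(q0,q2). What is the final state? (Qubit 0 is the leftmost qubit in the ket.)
1/√2|000⟩ + 1/√2|001⟩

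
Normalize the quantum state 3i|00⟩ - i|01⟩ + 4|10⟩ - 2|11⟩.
0.5477i|00⟩ - 0.1826i|01⟩ + 0.7303|10⟩ - 0.3651|11⟩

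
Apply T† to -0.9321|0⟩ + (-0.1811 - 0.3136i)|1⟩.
-0.9321|0⟩ + (-0.3498 - 0.09369i)|1⟩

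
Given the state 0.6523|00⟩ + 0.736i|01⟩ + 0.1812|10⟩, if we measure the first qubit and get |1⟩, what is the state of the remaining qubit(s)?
|0⟩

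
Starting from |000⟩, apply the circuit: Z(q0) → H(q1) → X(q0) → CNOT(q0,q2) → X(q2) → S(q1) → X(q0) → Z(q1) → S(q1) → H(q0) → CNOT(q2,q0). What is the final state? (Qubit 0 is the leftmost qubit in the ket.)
1/2|000⟩ + 1/2|010⟩ + 1/2|100⟩ + 1/2|110⟩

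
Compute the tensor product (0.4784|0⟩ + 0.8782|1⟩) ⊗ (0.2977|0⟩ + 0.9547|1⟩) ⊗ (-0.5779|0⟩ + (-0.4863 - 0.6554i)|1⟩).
-0.0823|000⟩ + (-0.06926 - 0.09334i)|001⟩ - 0.2639|010⟩ + (-0.2221 - 0.2993i)|011⟩ - 0.1511|100⟩ + (-0.1271 - 0.1713i)|101⟩ - 0.4845|110⟩ + (-0.4077 - 0.5495i)|111⟩

amp(|b₁b₂…⟩) = product of the factor amplitudes for bits b₁, b₂, …; only kets whose every factor amplitude is nonzero survive.
|000⟩: (0.4784)(0.2977)(-0.5779) = -0.0823
|001⟩: (0.4784)(0.2977)(-0.4863 - 0.6554i) = (-0.06926 - 0.09334i)
|010⟩: (0.4784)(0.9547)(-0.5779) = -0.2639
|011⟩: (0.4784)(0.9547)(-0.4863 - 0.6554i) = (-0.2221 - 0.2993i)
|100⟩: (0.8782)(0.2977)(-0.5779) = -0.1511
|101⟩: (0.8782)(0.2977)(-0.4863 - 0.6554i) = (-0.1271 - 0.1713i)
|110⟩: (0.8782)(0.9547)(-0.5779) = -0.4845
|111⟩: (0.8782)(0.9547)(-0.4863 - 0.6554i) = (-0.4077 - 0.5495i)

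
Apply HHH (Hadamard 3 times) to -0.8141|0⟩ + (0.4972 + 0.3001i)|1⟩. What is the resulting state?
(-0.2241 + 0.2122i)|0⟩ + (-0.9272 - 0.2122i)|1⟩

H² = I, so H^3 = H: a single Hadamard. With (a, b) = (-0.8141, (0.4972 + 0.3001i)), H gives ((a + b)/√2, (a − b)/√2) = ((-0.2241 + 0.2122i), (-0.9272 - 0.2122i)).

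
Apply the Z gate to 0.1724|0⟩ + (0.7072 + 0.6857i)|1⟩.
0.1724|0⟩ + (-0.7072 - 0.6857i)|1⟩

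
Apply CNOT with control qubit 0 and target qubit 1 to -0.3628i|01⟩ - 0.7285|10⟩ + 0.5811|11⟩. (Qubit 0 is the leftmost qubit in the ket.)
-0.3628i|01⟩ + 0.5811|10⟩ - 0.7285|11⟩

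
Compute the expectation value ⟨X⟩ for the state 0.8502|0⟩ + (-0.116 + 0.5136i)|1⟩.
-0.1972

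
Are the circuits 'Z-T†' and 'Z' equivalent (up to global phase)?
No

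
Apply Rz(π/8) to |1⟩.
(0.9808 + 0.1951i)|1⟩

Rz(π/8) = [[e^(−iθ/2), 0], [0, e^(iθ/2)]] with e^(±iθ/2) = cos(θ/2) ± i·sin(θ/2); θ = π/8, cos(θ/2) ≈ 0.980785, sin(θ/2) ≈ 0.19509.
With a = amp(|0⟩) = 0 and b = amp(|1⟩) = 1:
new amp(|0⟩) = (0.980785 - 0.19509i)·a = 0
new amp(|1⟩) = (0.980785 + 0.19509i)·b = (0.9808 + 0.1951i)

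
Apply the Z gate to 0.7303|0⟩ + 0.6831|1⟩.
0.7303|0⟩ - 0.6831|1⟩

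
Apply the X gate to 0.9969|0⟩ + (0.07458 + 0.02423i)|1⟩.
(0.07458 + 0.02423i)|0⟩ + 0.9969|1⟩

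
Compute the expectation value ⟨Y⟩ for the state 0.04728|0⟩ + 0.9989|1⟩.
0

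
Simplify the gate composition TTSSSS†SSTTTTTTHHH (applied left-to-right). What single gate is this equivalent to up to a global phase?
H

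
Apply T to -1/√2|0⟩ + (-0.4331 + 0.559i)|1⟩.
-1/√2|0⟩ + (-0.7015 + 0.08902i)|1⟩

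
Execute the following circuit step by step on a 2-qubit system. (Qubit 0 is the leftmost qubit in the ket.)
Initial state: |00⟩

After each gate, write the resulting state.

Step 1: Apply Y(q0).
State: i|10⟩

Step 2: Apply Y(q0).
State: |00⟩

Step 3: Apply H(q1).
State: 1/√2|00⟩ + 1/√2|01⟩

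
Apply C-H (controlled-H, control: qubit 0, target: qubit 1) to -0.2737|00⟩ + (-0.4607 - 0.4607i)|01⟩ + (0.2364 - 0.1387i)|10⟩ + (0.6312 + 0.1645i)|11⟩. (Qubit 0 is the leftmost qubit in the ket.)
-0.2737|00⟩ + (-0.4607 - 0.4607i)|01⟩ + (0.6135 + 0.01824i)|10⟩ + (-0.2792 - 0.2144i)|11⟩

C-H leaves the control-|0⟩ kets |00⟩, |01⟩ unchanged and applies H to qubit 1 on the control-|1⟩ pair (|10⟩, |11⟩).
H = [[1/√2, 1/√2], [1/√2, -1/√2]].
With a = amp(|10⟩) = (0.2364 - 0.1387i) and b = amp(|11⟩) = (0.6312 + 0.1645i):
new amp(|10⟩) = (1/√2)·a + (1/√2)·b = (0.6135 + 0.01824i)
new amp(|11⟩) = (1/√2)·a + (-1/√2)·b = (-0.2792 - 0.2144i)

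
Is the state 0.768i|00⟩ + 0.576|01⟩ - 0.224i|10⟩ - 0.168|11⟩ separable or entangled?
Separable

Writing the state as a|00⟩ + b|01⟩ + c|10⟩ + d|11⟩, it is a product state iff ad − bc = 0.
Here (a, b, c, d) = (0.768i, 0.576, -0.224i, -0.168): ad − bc = (0.768i)(-0.168) − (0.576)(-0.224i) = 0, so the state is separable.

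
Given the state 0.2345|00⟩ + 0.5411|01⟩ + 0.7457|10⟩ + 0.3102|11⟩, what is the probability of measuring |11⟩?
0.09622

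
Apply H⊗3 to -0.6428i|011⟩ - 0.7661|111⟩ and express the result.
(-0.2709 - 0.2273i)|000⟩ + (0.2709 + 0.2273i)|001⟩ + (0.2709 + 0.2273i)|010⟩ + (-0.2709 - 0.2273i)|011⟩ + (0.2709 - 0.2273i)|100⟩ + (-0.2709 + 0.2273i)|101⟩ + (-0.2709 + 0.2273i)|110⟩ + (0.2709 - 0.2273i)|111⟩

H⊗3 gives amp(|y⟩) = (1/2√2) Σ_x (−1)^(x·y) amp(|x⟩), where x·y is the number of positions in which both x and y have a 1.
|000⟩: (-0.6428i - 0.7661)/(2√2) = (-0.2709 - 0.2273i)
|001⟩: (0.6428i + 0.7661)/(2√2) = (0.2709 + 0.2273i)
|010⟩: (0.6428i + 0.7661)/(2√2) = (0.2709 + 0.2273i)
|011⟩: (-0.6428i - 0.7661)/(2√2) = (-0.2709 - 0.2273i)
|100⟩: (-0.6428i + 0.7661)/(2√2) = (0.2709 - 0.2273i)
|101⟩: (0.6428i - 0.7661)/(2√2) = (-0.2709 + 0.2273i)
|110⟩: (0.6428i - 0.7661)/(2√2) = (-0.2709 + 0.2273i)
|111⟩: (-0.6428i + 0.7661)/(2√2) = (0.2709 - 0.2273i)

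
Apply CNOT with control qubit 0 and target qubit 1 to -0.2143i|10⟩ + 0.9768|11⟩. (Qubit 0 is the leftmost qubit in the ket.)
0.9768|10⟩ - 0.2143i|11⟩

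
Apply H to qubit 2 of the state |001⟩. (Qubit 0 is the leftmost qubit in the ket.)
1/√2|000⟩ - 1/√2|001⟩

H on qubit 2 mixes each pair of kets that differ only in qubit 2: amplitudes (a, b) of (|…0…⟩, |…1…⟩) become ((a + b)/√2, (a − b)/√2). Kets absent from the input have amplitude 0.
(|000⟩, |001⟩): (a, b) = (0, 1) → (1/√2, -1/√2)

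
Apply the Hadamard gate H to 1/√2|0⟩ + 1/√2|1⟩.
|0⟩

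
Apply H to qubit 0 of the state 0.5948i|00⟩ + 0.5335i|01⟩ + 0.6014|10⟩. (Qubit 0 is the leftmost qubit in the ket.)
(0.4253 + 0.4206i)|00⟩ + 0.3772i|01⟩ + (-0.4253 + 0.4206i)|10⟩ + 0.3772i|11⟩

H on qubit 0 mixes each pair of kets that differ only in qubit 0: amplitudes (a, b) of (|…0…⟩, |…1…⟩) become ((a + b)/√2, (a − b)/√2). Kets absent from the input have amplitude 0.
(|00⟩, |10⟩): (a, b) = (0.5948i, 0.6014) → ((0.4253 + 0.4206i), (-0.4253 + 0.4206i))
(|01⟩, |11⟩): (a, b) = (0.5335i, 0) → (0.3772i, 0.3772i)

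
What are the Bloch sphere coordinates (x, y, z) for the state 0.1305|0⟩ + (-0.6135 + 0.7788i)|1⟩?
(-0.1601, 0.2033, -0.9659)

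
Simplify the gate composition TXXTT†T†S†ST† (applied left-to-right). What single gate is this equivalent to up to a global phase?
T†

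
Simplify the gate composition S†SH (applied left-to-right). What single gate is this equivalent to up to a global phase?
H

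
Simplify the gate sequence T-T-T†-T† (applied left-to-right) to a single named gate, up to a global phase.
I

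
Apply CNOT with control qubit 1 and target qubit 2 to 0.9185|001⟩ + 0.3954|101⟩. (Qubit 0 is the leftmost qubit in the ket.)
0.9185|001⟩ + 0.3954|101⟩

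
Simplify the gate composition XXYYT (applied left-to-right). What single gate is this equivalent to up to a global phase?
T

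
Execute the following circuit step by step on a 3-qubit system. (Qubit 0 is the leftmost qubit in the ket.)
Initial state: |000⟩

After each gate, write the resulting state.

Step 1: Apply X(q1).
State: |010⟩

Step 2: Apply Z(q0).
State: |010⟩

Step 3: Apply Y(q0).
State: i|110⟩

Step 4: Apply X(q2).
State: i|111⟩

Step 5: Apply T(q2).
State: (-1/√2 + (1/√2)i)|111⟩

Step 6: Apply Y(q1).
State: (1/√2 + (1/√2)i)|101⟩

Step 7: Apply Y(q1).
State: (-1/√2 + (1/√2)i)|111⟩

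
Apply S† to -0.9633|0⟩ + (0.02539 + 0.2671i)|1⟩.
-0.9633|0⟩ + (0.2671 - 0.02539i)|1⟩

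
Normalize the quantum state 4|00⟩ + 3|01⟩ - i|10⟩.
0.7845|00⟩ + 0.5883|01⟩ - 0.1961i|10⟩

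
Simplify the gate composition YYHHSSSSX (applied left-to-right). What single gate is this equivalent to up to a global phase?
X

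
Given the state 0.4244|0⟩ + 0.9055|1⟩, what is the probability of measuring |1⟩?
0.8199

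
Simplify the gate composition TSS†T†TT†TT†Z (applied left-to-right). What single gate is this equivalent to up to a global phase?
Z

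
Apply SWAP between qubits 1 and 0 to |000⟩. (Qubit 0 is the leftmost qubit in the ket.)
|000⟩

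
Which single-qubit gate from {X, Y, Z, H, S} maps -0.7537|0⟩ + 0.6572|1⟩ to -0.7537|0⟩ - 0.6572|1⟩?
Z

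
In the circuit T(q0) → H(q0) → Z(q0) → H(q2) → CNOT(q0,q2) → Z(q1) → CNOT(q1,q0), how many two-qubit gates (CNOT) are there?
2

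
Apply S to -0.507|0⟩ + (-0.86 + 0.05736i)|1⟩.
-0.507|0⟩ + (-0.05736 - 0.86i)|1⟩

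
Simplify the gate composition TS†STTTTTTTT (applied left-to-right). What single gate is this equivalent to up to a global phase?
T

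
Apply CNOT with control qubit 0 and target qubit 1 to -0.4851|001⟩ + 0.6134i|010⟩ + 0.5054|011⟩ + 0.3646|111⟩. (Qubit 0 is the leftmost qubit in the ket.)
-0.4851|001⟩ + 0.6134i|010⟩ + 0.5054|011⟩ + 0.3646|101⟩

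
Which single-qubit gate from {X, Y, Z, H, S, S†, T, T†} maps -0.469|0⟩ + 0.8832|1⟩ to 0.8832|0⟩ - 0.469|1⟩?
X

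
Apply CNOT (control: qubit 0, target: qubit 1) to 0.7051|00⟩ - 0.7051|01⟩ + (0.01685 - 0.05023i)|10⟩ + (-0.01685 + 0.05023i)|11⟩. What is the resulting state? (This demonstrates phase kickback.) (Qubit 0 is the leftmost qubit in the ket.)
0.7051|00⟩ - 0.7051|01⟩ + (-0.01685 + 0.05023i)|10⟩ + (0.01685 - 0.05023i)|11⟩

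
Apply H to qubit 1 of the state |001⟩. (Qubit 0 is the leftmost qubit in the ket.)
1/√2|001⟩ + 1/√2|011⟩

H on qubit 1 mixes each pair of kets that differ only in qubit 1: amplitudes (a, b) of (|…0…⟩, |…1…⟩) become ((a + b)/√2, (a − b)/√2). Kets absent from the input have amplitude 0.
(|001⟩, |011⟩): (a, b) = (1, 0) → (1/√2, 1/√2)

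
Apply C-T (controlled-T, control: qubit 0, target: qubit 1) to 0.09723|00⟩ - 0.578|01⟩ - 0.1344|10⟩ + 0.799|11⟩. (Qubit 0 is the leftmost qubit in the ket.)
0.09723|00⟩ - 0.578|01⟩ - 0.1344|10⟩ + (0.565 + 0.565i)|11⟩

C-T leaves the control-|0⟩ kets |00⟩, |01⟩ unchanged and applies T to qubit 1 on the control-|1⟩ pair (|10⟩, |11⟩).
T = [[1, 0], [0, (1/√2 + (1/√2)i)]].
With a = amp(|10⟩) = -0.1344 and b = amp(|11⟩) = 0.799:
new amp(|10⟩) = (1)·a = -0.1344
new amp(|11⟩) = (1/√2 + (1/√2)i)·b = (0.565 + 0.565i)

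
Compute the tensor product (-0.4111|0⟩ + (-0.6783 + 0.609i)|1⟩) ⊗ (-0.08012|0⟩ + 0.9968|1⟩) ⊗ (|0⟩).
0.03294|000⟩ - 0.4098|010⟩ + (0.05435 - 0.04879i)|100⟩ + (-0.6761 + 0.6071i)|110⟩

amp(|b₁b₂…⟩) = product of the factor amplitudes for bits b₁, b₂, …; only kets whose every factor amplitude is nonzero survive.
|000⟩: (-0.4111)(-0.08012)(1) = 0.03294
|010⟩: (-0.4111)(0.9968)(1) = -0.4098
|100⟩: (-0.6783 + 0.609i)(-0.08012)(1) = (0.05435 - 0.04879i)
|110⟩: (-0.6783 + 0.609i)(0.9968)(1) = (-0.6761 + 0.6071i)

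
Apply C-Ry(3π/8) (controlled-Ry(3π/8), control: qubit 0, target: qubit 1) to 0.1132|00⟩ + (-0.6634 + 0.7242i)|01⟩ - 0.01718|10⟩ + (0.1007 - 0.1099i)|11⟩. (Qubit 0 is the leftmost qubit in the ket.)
0.1132|00⟩ + (-0.6634 + 0.7242i)|01⟩ + (-0.07023 + 0.06106i)|10⟩ + (0.07418 - 0.09138i)|11⟩

C-Ry(3π/8) leaves the control-|0⟩ kets |00⟩, |01⟩ unchanged and applies Ry(3π/8) to qubit 1 on the control-|1⟩ pair (|10⟩, |11⟩).
Ry(3π/8) = [[cos(θ/2), −sin(θ/2)], [sin(θ/2), cos(θ/2)]]; θ = 3π/8, cos(θ/2) ≈ 0.83147, sin(θ/2) ≈ 0.55557.
With a = amp(|10⟩) = -0.01718 and b = amp(|11⟩) = (0.1007 - 0.1099i):
new amp(|10⟩) = (0.83147)·a + (-0.55557)·b = (-0.07023 + 0.06106i)
new amp(|11⟩) = (0.55557)·a + (0.83147)·b = (0.07418 - 0.09138i)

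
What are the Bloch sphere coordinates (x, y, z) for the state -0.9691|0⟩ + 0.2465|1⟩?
(-0.4778, 0, 0.8784)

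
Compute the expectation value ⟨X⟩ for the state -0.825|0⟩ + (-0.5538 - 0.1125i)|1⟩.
0.9138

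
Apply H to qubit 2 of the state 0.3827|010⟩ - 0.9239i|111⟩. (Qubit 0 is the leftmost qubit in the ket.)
0.2706|010⟩ + 0.2706|011⟩ - 0.6533i|110⟩ + 0.6533i|111⟩

H on qubit 2 mixes each pair of kets that differ only in qubit 2: amplitudes (a, b) of (|…0…⟩, |…1…⟩) become ((a + b)/√2, (a − b)/√2). Kets absent from the input have amplitude 0.
(|010⟩, |011⟩): (a, b) = (0.3827, 0) → (0.2706, 0.2706)
(|110⟩, |111⟩): (a, b) = (0, -0.9239i) → (-0.6533i, 0.6533i)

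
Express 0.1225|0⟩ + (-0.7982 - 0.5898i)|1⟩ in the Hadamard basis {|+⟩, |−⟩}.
(-0.4778 - 0.4171i)|+⟩ + (0.651 + 0.4171i)|−⟩

With |ψ⟩ = α|0⟩ + β|1⟩, the Hadamard-basis coefficients are ⟨+|ψ⟩ = (α + β)/√2 and ⟨−|ψ⟩ = (α − β)/√2.
Here α = 0.1225, β = (-0.7982 - 0.5898i): (α + β)/√2 = (-0.4778 - 0.4171i), (α − β)/√2 = (0.651 + 0.4171i).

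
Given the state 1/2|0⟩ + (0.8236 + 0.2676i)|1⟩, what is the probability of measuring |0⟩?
1/4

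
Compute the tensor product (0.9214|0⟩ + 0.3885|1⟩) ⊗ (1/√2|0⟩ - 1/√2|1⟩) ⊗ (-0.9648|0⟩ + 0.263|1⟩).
-0.6286|000⟩ + 0.1714|001⟩ + 0.6286|010⟩ - 0.1714|011⟩ - 0.265|100⟩ + 0.07225|101⟩ + 0.265|110⟩ - 0.07225|111⟩

amp(|b₁b₂…⟩) = product of the factor amplitudes for bits b₁, b₂, …; only kets whose every factor amplitude is nonzero survive.
|000⟩: (0.9214)(1/√2)(-0.9648) = -0.6286
|001⟩: (0.9214)(1/√2)(0.263) = 0.1714
|010⟩: (0.9214)(-1/√2)(-0.9648) = 0.6286
|011⟩: (0.9214)(-1/√2)(0.263) = -0.1714
|100⟩: (0.3885)(1/√2)(-0.9648) = -0.265
|101⟩: (0.3885)(1/√2)(0.263) = 0.07225
|110⟩: (0.3885)(-1/√2)(-0.9648) = 0.265
|111⟩: (0.3885)(-1/√2)(0.263) = -0.07225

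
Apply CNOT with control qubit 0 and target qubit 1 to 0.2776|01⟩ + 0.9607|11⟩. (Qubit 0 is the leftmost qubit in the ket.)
0.2776|01⟩ + 0.9607|10⟩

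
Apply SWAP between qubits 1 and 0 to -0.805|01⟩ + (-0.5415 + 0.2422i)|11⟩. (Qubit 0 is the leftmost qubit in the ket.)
-0.805|10⟩ + (-0.5415 + 0.2422i)|11⟩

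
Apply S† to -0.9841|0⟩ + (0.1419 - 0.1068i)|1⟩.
-0.9841|0⟩ + (-0.1068 - 0.1419i)|1⟩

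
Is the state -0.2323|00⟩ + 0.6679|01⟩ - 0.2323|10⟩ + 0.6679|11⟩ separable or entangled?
Separable

Writing the state as a|00⟩ + b|01⟩ + c|10⟩ + d|11⟩, it is a product state iff ad − bc = 0.
Here (a, b, c, d) = (-0.2323, 0.6679, -0.2323, 0.6679): ad − bc = (-0.2323)(0.6679) − (0.6679)(-0.2323) = 0, so the state is separable.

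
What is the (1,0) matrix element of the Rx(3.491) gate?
-0.9848i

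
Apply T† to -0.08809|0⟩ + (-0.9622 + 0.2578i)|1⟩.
-0.08809|0⟩ + (-0.4981 + 0.8627i)|1⟩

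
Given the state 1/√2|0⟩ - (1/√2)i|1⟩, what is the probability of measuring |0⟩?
1/2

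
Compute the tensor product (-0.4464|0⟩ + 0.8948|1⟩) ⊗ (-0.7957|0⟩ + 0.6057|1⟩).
0.3552|00⟩ - 0.2704|01⟩ - 0.712|10⟩ + 0.542|11⟩

amp(|b₁b₂…⟩) = product of the factor amplitudes for bits b₁, b₂, …; only kets whose every factor amplitude is nonzero survive.
|00⟩: (-0.4464)(-0.7957) = 0.3552
|01⟩: (-0.4464)(0.6057) = -0.2704
|10⟩: (0.8948)(-0.7957) = -0.712
|11⟩: (0.8948)(0.6057) = 0.542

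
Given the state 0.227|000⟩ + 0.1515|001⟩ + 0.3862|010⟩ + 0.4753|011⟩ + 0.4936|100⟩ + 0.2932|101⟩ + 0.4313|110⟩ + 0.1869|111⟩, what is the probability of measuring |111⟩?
0.03493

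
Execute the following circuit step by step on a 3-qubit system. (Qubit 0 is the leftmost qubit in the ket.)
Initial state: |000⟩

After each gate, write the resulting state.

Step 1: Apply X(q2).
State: |001⟩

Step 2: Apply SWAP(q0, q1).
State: |001⟩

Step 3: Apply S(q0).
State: |001⟩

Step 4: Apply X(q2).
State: |000⟩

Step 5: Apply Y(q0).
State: i|100⟩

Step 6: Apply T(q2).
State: i|100⟩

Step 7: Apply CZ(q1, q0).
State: i|100⟩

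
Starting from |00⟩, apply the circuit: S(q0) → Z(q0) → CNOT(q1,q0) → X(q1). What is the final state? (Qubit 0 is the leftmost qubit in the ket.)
|01⟩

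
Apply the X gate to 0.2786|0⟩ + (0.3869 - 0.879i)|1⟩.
(0.3869 - 0.879i)|0⟩ + 0.2786|1⟩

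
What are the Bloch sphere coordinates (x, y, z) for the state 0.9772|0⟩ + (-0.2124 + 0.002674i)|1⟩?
(-0.4151, 0.005226, 0.9098)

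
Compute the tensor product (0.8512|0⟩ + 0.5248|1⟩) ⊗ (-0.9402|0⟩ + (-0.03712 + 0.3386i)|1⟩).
-0.8003|00⟩ + (-0.0316 + 0.2882i)|01⟩ - 0.4934|10⟩ + (-0.01948 + 0.1777i)|11⟩

amp(|b₁b₂…⟩) = product of the factor amplitudes for bits b₁, b₂, …; only kets whose every factor amplitude is nonzero survive.
|00⟩: (0.8512)(-0.9402) = -0.8003
|01⟩: (0.8512)(-0.03712 + 0.3386i) = (-0.0316 + 0.2882i)
|10⟩: (0.5248)(-0.9402) = -0.4934
|11⟩: (0.5248)(-0.03712 + 0.3386i) = (-0.01948 + 0.1777i)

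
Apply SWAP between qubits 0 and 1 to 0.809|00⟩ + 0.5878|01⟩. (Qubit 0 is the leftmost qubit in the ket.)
0.809|00⟩ + 0.5878|10⟩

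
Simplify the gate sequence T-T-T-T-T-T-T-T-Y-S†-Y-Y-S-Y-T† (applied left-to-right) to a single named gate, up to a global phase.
T†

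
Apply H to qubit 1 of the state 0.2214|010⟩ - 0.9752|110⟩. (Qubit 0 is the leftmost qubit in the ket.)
0.1566|000⟩ - 0.1566|010⟩ - 0.6896|100⟩ + 0.6896|110⟩

H on qubit 1 mixes each pair of kets that differ only in qubit 1: amplitudes (a, b) of (|…0…⟩, |…1…⟩) become ((a + b)/√2, (a − b)/√2). Kets absent from the input have amplitude 0.
(|000⟩, |010⟩): (a, b) = (0, 0.2214) → (0.1566, -0.1566)
(|100⟩, |110⟩): (a, b) = (0, -0.9752) → (-0.6896, 0.6896)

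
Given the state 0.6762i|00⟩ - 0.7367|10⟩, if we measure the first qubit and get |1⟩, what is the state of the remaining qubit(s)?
-|0⟩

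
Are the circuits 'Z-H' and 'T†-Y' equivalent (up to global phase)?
No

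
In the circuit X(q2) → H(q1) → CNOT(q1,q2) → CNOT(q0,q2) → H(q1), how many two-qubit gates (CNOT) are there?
2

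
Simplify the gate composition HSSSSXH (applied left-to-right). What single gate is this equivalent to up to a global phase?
Z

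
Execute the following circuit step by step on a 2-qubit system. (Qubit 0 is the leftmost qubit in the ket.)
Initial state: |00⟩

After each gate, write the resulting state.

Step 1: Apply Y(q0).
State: i|10⟩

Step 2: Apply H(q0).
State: (1/√2)i|00⟩ - (1/√2)i|10⟩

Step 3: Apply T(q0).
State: (1/√2)i|00⟩ + (1/2 - (1/2)i)|10⟩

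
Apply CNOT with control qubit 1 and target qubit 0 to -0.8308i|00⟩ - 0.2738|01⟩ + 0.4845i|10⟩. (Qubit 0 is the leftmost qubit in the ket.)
-0.8308i|00⟩ + 0.4845i|10⟩ - 0.2738|11⟩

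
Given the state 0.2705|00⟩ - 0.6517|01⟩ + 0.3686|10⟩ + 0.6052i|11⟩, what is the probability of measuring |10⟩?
0.1359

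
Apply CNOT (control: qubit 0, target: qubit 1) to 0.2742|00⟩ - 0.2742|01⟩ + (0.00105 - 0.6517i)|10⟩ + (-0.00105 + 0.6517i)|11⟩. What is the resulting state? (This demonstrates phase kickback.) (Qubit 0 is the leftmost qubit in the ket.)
0.2742|00⟩ - 0.2742|01⟩ + (-0.00105 + 0.6517i)|10⟩ + (0.00105 - 0.6517i)|11⟩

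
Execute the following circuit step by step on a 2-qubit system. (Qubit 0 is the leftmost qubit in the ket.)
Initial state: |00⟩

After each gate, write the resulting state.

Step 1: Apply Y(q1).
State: i|01⟩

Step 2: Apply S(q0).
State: i|01⟩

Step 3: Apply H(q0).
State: (1/√2)i|01⟩ + (1/√2)i|11⟩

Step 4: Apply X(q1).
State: (1/√2)i|00⟩ + (1/√2)i|10⟩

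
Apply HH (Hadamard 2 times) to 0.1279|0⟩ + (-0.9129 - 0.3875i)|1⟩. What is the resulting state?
0.1279|0⟩ + (-0.9129 - 0.3875i)|1⟩

H² = I, so an even number of Hadamards cancels: H^2 = I and the state is unchanged.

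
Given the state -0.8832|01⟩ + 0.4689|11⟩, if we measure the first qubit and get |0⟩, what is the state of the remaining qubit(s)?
-|1⟩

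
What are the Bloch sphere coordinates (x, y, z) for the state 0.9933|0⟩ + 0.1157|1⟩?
(0.2298, 0, 0.9733)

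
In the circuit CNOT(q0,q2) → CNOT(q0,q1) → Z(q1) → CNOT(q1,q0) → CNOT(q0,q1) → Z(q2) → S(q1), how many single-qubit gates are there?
3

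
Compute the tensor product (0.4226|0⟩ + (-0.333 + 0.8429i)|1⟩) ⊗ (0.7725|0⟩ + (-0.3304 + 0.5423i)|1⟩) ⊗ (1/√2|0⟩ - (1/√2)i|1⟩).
0.2308|000⟩ - 0.2308i|001⟩ + (-0.09873 + 0.1621i)|010⟩ + (0.1621 + 0.09873i)|011⟩ + (-0.1819 + 0.4604i)|100⟩ + (0.4604 + 0.1819i)|101⟩ + (-0.2454 - 0.3246i)|110⟩ + (-0.3246 + 0.2454i)|111⟩

amp(|b₁b₂…⟩) = product of the factor amplitudes for bits b₁, b₂, …; only kets whose every factor amplitude is nonzero survive.
|000⟩: (0.4226)(0.7725)(1/√2) = 0.2308
|001⟩: (0.4226)(0.7725)(-(1/√2)i) = -0.2308i
|010⟩: (0.4226)(-0.3304 + 0.5423i)(1/√2) = (-0.09873 + 0.1621i)
|011⟩: (0.4226)(-0.3304 + 0.5423i)(-(1/√2)i) = (0.1621 + 0.09873i)
|100⟩: (-0.333 + 0.8429i)(0.7725)(1/√2) = (-0.1819 + 0.4604i)
|101⟩: (-0.333 + 0.8429i)(0.7725)(-(1/√2)i) = (0.4604 + 0.1819i)
|110⟩: (-0.333 + 0.8429i)(-0.3304 + 0.5423i)(1/√2) = (-0.2454 - 0.3246i)
|111⟩: (-0.333 + 0.8429i)(-0.3304 + 0.5423i)(-(1/√2)i) = (-0.3246 + 0.2454i)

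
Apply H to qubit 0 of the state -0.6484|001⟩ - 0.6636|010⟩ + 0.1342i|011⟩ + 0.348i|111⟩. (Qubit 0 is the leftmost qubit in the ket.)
-0.4585|001⟩ - 0.4692|010⟩ + 0.341i|011⟩ - 0.4585|101⟩ - 0.4692|110⟩ - 0.1512i|111⟩

H on qubit 0 mixes each pair of kets that differ only in qubit 0: amplitudes (a, b) of (|…0…⟩, |…1…⟩) become ((a + b)/√2, (a − b)/√2). Kets absent from the input have amplitude 0.
(|001⟩, |101⟩): (a, b) = (-0.6484, 0) → (-0.4585, -0.4585)
(|010⟩, |110⟩): (a, b) = (-0.6636, 0) → (-0.4692, -0.4692)
(|011⟩, |111⟩): (a, b) = (0.1342i, 0.348i) → (0.341i, -0.1512i)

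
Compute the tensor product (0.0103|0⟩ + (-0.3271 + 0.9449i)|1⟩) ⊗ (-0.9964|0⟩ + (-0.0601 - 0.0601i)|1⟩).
-0.01026|00⟩ + (-0.000619 - 0.000619i)|01⟩ + (0.3259 - 0.9415i)|10⟩ + (0.07645 - 0.03713i)|11⟩

amp(|b₁b₂…⟩) = product of the factor amplitudes for bits b₁, b₂, …; only kets whose every factor amplitude is nonzero survive.
|00⟩: (0.0103)(-0.9964) = -0.01026
|01⟩: (0.0103)(-0.0601 - 0.0601i) = (-0.000619 - 0.000619i)
|10⟩: (-0.3271 + 0.9449i)(-0.9964) = (0.3259 - 0.9415i)
|11⟩: (-0.3271 + 0.9449i)(-0.0601 - 0.0601i) = (0.07645 - 0.03713i)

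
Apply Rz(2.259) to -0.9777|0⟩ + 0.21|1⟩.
(-0.4176 + 0.884i)|0⟩ + (0.08969 + 0.1899i)|1⟩

Rz(2.259) = [[e^(−iθ/2), 0], [0, e^(iθ/2)]] with e^(±iθ/2) = cos(θ/2) ± i·sin(θ/2); θ = 2.259, cos(θ/2) ≈ 0.427112, sin(θ/2) ≈ 0.904199.
With a = amp(|0⟩) = -0.9777 and b = amp(|1⟩) = 0.21:
new amp(|0⟩) = (0.427112 - 0.904199i)·a = (-0.4176 + 0.884i)
new amp(|1⟩) = (0.427112 + 0.904199i)·b = (0.08969 + 0.1899i)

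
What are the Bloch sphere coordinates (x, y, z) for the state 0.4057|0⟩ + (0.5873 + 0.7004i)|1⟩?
(0.4765, 0.5683, -0.6709)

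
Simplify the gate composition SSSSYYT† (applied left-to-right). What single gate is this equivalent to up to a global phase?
T†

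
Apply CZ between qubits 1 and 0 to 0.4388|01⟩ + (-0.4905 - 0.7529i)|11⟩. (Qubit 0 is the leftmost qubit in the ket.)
0.4388|01⟩ + (0.4905 + 0.7529i)|11⟩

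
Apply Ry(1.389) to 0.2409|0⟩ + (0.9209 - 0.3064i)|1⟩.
(-0.4043 + 0.1961i)|0⟩ + (0.8618 - 0.2354i)|1⟩

Ry(1.389) = [[cos(θ/2), −sin(θ/2)], [sin(θ/2), cos(θ/2)]]; θ = 1.389, cos(θ/2) ≈ 0.768374, sin(θ/2) ≈ 0.640001.
With a = amp(|0⟩) = 0.2409 and b = amp(|1⟩) = (0.9209 - 0.3064i):
new amp(|0⟩) = (0.768374)·a + (-0.640001)·b = (-0.4043 + 0.1961i)
new amp(|1⟩) = (0.640001)·a + (0.768374)·b = (0.8618 - 0.2354i)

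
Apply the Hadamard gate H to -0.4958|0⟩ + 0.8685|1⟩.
0.2635|0⟩ - 0.9647|1⟩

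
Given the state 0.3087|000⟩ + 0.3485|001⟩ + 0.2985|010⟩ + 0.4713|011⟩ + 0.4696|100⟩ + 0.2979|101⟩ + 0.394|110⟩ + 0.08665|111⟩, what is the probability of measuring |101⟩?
0.08874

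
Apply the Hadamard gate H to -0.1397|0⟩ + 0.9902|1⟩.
0.6014|0⟩ - 0.799|1⟩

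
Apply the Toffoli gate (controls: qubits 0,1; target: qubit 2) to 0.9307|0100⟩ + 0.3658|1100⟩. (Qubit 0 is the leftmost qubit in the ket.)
0.9307|0100⟩ + 0.3658|1110⟩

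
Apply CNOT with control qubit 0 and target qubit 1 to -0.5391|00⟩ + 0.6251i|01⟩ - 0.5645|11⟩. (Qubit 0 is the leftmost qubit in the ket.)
-0.5391|00⟩ + 0.6251i|01⟩ - 0.5645|10⟩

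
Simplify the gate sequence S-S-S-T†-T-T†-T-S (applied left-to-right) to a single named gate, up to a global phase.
I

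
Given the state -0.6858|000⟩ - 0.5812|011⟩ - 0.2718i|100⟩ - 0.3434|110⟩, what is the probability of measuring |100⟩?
0.07388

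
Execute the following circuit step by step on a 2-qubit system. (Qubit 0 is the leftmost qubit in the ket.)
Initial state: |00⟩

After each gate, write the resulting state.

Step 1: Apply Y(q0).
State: i|10⟩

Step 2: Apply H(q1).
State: (1/√2)i|10⟩ + (1/√2)i|11⟩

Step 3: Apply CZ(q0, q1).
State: (1/√2)i|10⟩ - (1/√2)i|11⟩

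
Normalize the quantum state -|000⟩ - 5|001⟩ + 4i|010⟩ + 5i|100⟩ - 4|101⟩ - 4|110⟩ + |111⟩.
-0.1|000⟩ - 1/2|001⟩ + 0.4i|010⟩ + (1/2)i|100⟩ - 0.4|101⟩ - 0.4|110⟩ + 0.1|111⟩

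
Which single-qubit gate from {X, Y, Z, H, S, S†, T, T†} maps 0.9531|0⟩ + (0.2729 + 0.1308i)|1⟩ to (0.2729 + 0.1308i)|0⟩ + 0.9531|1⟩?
X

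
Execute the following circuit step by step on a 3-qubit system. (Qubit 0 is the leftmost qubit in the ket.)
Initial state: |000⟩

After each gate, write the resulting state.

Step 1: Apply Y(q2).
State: i|001⟩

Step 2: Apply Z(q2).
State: -i|001⟩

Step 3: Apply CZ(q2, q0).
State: -i|001⟩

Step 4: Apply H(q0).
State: -(1/√2)i|001⟩ - (1/√2)i|101⟩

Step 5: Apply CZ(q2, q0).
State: -(1/√2)i|001⟩ + (1/√2)i|101⟩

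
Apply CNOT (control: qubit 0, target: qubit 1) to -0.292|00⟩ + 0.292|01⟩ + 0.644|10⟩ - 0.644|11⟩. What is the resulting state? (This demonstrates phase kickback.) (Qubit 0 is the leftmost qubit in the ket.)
-0.292|00⟩ + 0.292|01⟩ - 0.644|10⟩ + 0.644|11⟩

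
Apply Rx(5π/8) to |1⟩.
-0.8315i|0⟩ + 0.5556|1⟩

Rx(5π/8) = [[cos(θ/2), −i·sin(θ/2)], [−i·sin(θ/2), cos(θ/2)]]; θ = 5π/8, cos(θ/2) ≈ 0.55557, sin(θ/2) ≈ 0.83147.
With a = amp(|0⟩) = 0 and b = amp(|1⟩) = 1:
new amp(|0⟩) = (0.55557)·a + (-0.83147i)·b = -0.8315i
new amp(|1⟩) = (-0.83147i)·a + (0.55557)·b = 0.5556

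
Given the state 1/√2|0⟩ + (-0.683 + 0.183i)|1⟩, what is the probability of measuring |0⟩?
1/2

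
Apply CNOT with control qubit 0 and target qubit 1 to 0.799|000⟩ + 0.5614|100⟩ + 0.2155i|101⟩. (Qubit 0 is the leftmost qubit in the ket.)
0.799|000⟩ + 0.5614|110⟩ + 0.2155i|111⟩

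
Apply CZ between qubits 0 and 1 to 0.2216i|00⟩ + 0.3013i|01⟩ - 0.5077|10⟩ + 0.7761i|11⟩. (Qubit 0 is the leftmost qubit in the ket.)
0.2216i|00⟩ + 0.3013i|01⟩ - 0.5077|10⟩ - 0.7761i|11⟩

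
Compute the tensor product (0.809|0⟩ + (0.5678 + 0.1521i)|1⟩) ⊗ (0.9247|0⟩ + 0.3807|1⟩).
0.7481|00⟩ + 0.308|01⟩ + (0.525 + 0.1406i)|10⟩ + (0.2162 + 0.0579i)|11⟩

amp(|b₁b₂…⟩) = product of the factor amplitudes for bits b₁, b₂, …; only kets whose every factor amplitude is nonzero survive.
|00⟩: (0.809)(0.9247) = 0.7481
|01⟩: (0.809)(0.3807) = 0.308
|10⟩: (0.5678 + 0.1521i)(0.9247) = (0.525 + 0.1406i)
|11⟩: (0.5678 + 0.1521i)(0.3807) = (0.2162 + 0.0579i)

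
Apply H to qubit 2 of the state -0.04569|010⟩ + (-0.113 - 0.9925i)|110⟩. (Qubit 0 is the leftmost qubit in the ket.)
-0.03231|010⟩ - 0.03231|011⟩ + (-0.0799 - 0.7018i)|110⟩ + (-0.0799 - 0.7018i)|111⟩

H on qubit 2 mixes each pair of kets that differ only in qubit 2: amplitudes (a, b) of (|…0…⟩, |…1…⟩) become ((a + b)/√2, (a − b)/√2). Kets absent from the input have amplitude 0.
(|010⟩, |011⟩): (a, b) = (-0.04569, 0) → (-0.03231, -0.03231)
(|110⟩, |111⟩): (a, b) = ((-0.113 - 0.9925i), 0) → ((-0.0799 - 0.7018i), (-0.0799 - 0.7018i))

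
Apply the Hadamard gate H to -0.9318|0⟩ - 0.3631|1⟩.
-0.9156|0⟩ - 0.4021|1⟩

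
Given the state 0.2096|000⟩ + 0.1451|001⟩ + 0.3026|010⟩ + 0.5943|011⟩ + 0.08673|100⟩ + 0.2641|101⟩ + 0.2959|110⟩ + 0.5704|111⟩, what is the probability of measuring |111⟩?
0.3254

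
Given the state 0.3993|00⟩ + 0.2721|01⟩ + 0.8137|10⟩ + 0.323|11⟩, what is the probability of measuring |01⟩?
0.07404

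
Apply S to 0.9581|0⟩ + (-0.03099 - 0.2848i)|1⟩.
0.9581|0⟩ + (0.2848 - 0.03099i)|1⟩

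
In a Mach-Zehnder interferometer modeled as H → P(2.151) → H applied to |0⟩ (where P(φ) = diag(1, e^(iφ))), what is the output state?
(0.2259 + 0.4182i)|0⟩ + (0.7741 - 0.4182i)|1⟩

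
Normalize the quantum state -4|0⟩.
-|0⟩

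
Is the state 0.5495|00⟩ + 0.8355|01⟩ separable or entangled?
Separable

Writing the state as a|00⟩ + b|01⟩ + c|10⟩ + d|11⟩, it is a product state iff ad − bc = 0.
Here (a, b, c, d) = (0.5495, 0.8355, 0, 0): ad − bc = (0.5495)(0) − (0.8355)(0) = 0, so the state is separable.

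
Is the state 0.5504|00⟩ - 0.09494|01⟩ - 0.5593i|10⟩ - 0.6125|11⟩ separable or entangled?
Entangled

Writing the state as a|00⟩ + b|01⟩ + c|10⟩ + d|11⟩, it is a product state iff ad − bc = 0.
Here (a, b, c, d) = (0.5504, -0.09494, -0.5593i, -0.6125): ad − bc = (0.5504)(-0.6125) − (-0.09494)(-0.5593i) = (-0.3371 - 0.0531i) ≠ 0, so the state is entangled.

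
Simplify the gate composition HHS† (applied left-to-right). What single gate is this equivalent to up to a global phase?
S†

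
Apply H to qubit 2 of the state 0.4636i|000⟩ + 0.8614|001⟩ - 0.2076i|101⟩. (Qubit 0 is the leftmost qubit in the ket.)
(0.6091 + 0.3278i)|000⟩ + (-0.6091 + 0.3278i)|001⟩ - 0.1468i|100⟩ + 0.1468i|101⟩

H on qubit 2 mixes each pair of kets that differ only in qubit 2: amplitudes (a, b) of (|…0…⟩, |…1…⟩) become ((a + b)/√2, (a − b)/√2). Kets absent from the input have amplitude 0.
(|000⟩, |001⟩): (a, b) = (0.4636i, 0.8614) → ((0.6091 + 0.3278i), (-0.6091 + 0.3278i))
(|100⟩, |101⟩): (a, b) = (0, -0.2076i) → (-0.1468i, 0.1468i)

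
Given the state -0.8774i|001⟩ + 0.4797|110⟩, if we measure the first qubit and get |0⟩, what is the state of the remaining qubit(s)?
-i|01⟩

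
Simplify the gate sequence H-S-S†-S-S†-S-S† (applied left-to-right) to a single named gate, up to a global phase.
H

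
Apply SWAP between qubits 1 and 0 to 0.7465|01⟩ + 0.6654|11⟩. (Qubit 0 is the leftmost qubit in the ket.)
0.7465|10⟩ + 0.6654|11⟩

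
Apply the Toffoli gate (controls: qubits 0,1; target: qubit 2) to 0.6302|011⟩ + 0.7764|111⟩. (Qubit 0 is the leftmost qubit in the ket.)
0.6302|011⟩ + 0.7764|110⟩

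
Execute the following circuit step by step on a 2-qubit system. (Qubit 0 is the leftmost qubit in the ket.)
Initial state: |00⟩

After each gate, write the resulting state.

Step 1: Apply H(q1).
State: 1/√2|00⟩ + 1/√2|01⟩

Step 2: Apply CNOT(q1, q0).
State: 1/√2|00⟩ + 1/√2|11⟩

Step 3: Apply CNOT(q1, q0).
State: 1/√2|00⟩ + 1/√2|01⟩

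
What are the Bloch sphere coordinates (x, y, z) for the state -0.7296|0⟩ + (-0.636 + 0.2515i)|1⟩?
(0.9281, -0.367, 0.06457)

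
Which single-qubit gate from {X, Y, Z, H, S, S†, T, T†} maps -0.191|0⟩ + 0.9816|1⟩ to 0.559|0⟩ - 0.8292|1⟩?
H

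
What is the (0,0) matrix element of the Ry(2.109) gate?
0.4937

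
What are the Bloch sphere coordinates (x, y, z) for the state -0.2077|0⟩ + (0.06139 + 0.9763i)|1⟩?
(-0.0255, -0.4056, -0.9138)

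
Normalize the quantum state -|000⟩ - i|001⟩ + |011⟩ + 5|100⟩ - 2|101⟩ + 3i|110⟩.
-0.1562|000⟩ - 0.1562i|001⟩ + 0.1562|011⟩ + 0.7809|100⟩ - 0.3123|101⟩ + 0.4685i|110⟩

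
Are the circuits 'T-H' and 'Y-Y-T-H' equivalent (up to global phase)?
Yes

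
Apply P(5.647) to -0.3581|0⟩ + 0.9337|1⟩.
-0.3581|0⟩ + (0.751 - 0.5547i)|1⟩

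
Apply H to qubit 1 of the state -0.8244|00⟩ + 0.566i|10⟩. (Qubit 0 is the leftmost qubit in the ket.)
-0.5829|00⟩ - 0.5829|01⟩ + 0.4002i|10⟩ + 0.4002i|11⟩

H on qubit 1 mixes each pair of kets that differ only in qubit 1: amplitudes (a, b) of (|…0…⟩, |…1…⟩) become ((a + b)/√2, (a − b)/√2). Kets absent from the input have amplitude 0.
(|00⟩, |01⟩): (a, b) = (-0.8244, 0) → (-0.5829, -0.5829)
(|10⟩, |11⟩): (a, b) = (0.566i, 0) → (0.4002i, 0.4002i)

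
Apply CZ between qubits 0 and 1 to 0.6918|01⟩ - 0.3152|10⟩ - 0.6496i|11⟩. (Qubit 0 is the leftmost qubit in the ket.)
0.6918|01⟩ - 0.3152|10⟩ + 0.6496i|11⟩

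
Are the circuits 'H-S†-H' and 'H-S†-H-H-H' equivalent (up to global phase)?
Yes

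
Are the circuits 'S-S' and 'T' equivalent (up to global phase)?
No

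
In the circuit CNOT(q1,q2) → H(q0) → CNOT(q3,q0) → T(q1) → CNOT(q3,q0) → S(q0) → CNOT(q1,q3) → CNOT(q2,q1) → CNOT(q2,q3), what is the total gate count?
9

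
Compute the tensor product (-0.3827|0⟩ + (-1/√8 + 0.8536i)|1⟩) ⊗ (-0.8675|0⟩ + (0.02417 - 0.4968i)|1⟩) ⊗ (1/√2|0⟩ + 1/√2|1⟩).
0.2348|000⟩ + 0.2348|001⟩ + (-0.006541 + 0.1344i)|010⟩ + (-0.006541 + 0.1344i)|011⟩ + (0.2169 - 0.5236i)|100⟩ + (0.2169 - 0.5236i)|101⟩ + (0.2938 + 0.1388i)|110⟩ + (0.2938 + 0.1388i)|111⟩

amp(|b₁b₂…⟩) = product of the factor amplitudes for bits b₁, b₂, …; only kets whose every factor amplitude is nonzero survive.
|000⟩: (-0.3827)(-0.8675)(1/√2) = 0.2348
|001⟩: (-0.3827)(-0.8675)(1/√2) = 0.2348
|010⟩: (-0.3827)(0.02417 - 0.4968i)(1/√2) = (-0.006541 + 0.1344i)
|011⟩: (-0.3827)(0.02417 - 0.4968i)(1/√2) = (-0.006541 + 0.1344i)
|100⟩: (-1/√8 + 0.8536i)(-0.8675)(1/√2) = (0.2169 - 0.5236i)
|101⟩: (-1/√8 + 0.8536i)(-0.8675)(1/√2) = (0.2169 - 0.5236i)
|110⟩: (-1/√8 + 0.8536i)(0.02417 - 0.4968i)(1/√2) = (0.2938 + 0.1388i)
|111⟩: (-1/√8 + 0.8536i)(0.02417 - 0.4968i)(1/√2) = (0.2938 + 0.1388i)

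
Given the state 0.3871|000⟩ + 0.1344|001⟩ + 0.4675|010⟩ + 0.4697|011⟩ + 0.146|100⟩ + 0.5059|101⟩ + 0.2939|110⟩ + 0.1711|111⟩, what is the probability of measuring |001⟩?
0.01806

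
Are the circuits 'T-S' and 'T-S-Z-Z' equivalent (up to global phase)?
Yes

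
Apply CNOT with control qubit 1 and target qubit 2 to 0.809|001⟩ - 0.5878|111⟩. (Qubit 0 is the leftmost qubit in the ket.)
0.809|001⟩ - 0.5878|110⟩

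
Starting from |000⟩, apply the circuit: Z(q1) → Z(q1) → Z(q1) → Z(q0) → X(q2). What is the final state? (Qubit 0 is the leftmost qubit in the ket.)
|001⟩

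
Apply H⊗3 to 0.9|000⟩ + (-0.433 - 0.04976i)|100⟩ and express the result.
(0.1651 - 0.01759i)|000⟩ + (0.1651 - 0.01759i)|001⟩ + (0.1651 - 0.01759i)|010⟩ + (0.1651 - 0.01759i)|011⟩ + (0.4713 + 0.01759i)|100⟩ + (0.4713 + 0.01759i)|101⟩ + (0.4713 + 0.01759i)|110⟩ + (0.4713 + 0.01759i)|111⟩

H⊗3 gives amp(|y⟩) = (1/2√2) Σ_x (−1)^(x·y) amp(|x⟩), where x·y is the number of positions in which both x and y have a 1.
|000⟩: (0.9 + (-0.433 - 0.04976i))/(2√2) = (0.1651 - 0.01759i)
|001⟩: (0.9 + (-0.433 - 0.04976i))/(2√2) = (0.1651 - 0.01759i)
|010⟩: (0.9 + (-0.433 - 0.04976i))/(2√2) = (0.1651 - 0.01759i)
|011⟩: (0.9 + (-0.433 - 0.04976i))/(2√2) = (0.1651 - 0.01759i)
|100⟩: (0.9 - (-0.433 - 0.04976i))/(2√2) = (0.4713 + 0.01759i)
|101⟩: (0.9 - (-0.433 - 0.04976i))/(2√2) = (0.4713 + 0.01759i)
|110⟩: (0.9 - (-0.433 - 0.04976i))/(2√2) = (0.4713 + 0.01759i)
|111⟩: (0.9 - (-0.433 - 0.04976i))/(2√2) = (0.4713 + 0.01759i)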